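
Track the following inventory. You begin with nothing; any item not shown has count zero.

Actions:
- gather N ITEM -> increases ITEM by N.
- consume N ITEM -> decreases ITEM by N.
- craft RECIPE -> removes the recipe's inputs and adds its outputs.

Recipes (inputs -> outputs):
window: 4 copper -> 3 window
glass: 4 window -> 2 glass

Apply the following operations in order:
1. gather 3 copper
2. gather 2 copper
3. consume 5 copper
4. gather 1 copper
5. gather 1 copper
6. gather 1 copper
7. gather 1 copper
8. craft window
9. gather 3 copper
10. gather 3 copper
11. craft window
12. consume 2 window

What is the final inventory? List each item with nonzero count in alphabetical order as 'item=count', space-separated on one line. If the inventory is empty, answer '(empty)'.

After 1 (gather 3 copper): copper=3
After 2 (gather 2 copper): copper=5
After 3 (consume 5 copper): (empty)
After 4 (gather 1 copper): copper=1
After 5 (gather 1 copper): copper=2
After 6 (gather 1 copper): copper=3
After 7 (gather 1 copper): copper=4
After 8 (craft window): window=3
After 9 (gather 3 copper): copper=3 window=3
After 10 (gather 3 copper): copper=6 window=3
After 11 (craft window): copper=2 window=6
After 12 (consume 2 window): copper=2 window=4

Answer: copper=2 window=4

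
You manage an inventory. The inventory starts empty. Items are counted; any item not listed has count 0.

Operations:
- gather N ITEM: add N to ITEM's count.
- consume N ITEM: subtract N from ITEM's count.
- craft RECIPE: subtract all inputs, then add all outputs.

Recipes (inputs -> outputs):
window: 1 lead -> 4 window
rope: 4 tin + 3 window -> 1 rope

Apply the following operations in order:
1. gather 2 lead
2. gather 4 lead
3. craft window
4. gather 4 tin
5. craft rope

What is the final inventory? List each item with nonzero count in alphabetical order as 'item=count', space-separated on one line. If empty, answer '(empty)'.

Answer: lead=5 rope=1 window=1

Derivation:
After 1 (gather 2 lead): lead=2
After 2 (gather 4 lead): lead=6
After 3 (craft window): lead=5 window=4
After 4 (gather 4 tin): lead=5 tin=4 window=4
After 5 (craft rope): lead=5 rope=1 window=1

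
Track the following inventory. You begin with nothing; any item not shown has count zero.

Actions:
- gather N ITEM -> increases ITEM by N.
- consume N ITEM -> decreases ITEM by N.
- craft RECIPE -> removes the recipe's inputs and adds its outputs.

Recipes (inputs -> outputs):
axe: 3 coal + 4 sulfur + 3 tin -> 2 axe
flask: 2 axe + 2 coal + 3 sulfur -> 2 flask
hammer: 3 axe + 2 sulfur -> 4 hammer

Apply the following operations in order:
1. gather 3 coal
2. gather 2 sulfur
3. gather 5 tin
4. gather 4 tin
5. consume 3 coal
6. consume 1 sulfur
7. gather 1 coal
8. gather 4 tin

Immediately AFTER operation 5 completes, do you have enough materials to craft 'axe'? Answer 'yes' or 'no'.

Answer: no

Derivation:
After 1 (gather 3 coal): coal=3
After 2 (gather 2 sulfur): coal=3 sulfur=2
After 3 (gather 5 tin): coal=3 sulfur=2 tin=5
After 4 (gather 4 tin): coal=3 sulfur=2 tin=9
After 5 (consume 3 coal): sulfur=2 tin=9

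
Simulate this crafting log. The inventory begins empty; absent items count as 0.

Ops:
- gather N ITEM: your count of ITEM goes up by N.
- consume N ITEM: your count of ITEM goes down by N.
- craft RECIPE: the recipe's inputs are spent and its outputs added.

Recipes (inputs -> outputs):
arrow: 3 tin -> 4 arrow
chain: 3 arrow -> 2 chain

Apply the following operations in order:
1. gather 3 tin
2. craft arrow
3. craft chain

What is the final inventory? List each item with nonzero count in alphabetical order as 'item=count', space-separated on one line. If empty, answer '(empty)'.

Answer: arrow=1 chain=2

Derivation:
After 1 (gather 3 tin): tin=3
After 2 (craft arrow): arrow=4
After 3 (craft chain): arrow=1 chain=2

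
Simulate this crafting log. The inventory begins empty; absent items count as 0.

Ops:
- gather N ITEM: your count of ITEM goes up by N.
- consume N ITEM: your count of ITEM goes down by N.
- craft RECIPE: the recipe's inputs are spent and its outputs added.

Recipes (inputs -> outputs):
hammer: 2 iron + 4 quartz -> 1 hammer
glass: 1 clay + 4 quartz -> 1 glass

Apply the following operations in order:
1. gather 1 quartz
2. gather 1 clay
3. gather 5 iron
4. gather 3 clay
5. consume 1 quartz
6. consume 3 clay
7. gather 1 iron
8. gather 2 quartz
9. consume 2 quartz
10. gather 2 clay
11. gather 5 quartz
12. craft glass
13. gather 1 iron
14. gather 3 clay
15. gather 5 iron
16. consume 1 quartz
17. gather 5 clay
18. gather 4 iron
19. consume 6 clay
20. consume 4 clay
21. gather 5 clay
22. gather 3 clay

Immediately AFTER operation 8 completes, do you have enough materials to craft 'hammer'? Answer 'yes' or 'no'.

After 1 (gather 1 quartz): quartz=1
After 2 (gather 1 clay): clay=1 quartz=1
After 3 (gather 5 iron): clay=1 iron=5 quartz=1
After 4 (gather 3 clay): clay=4 iron=5 quartz=1
After 5 (consume 1 quartz): clay=4 iron=5
After 6 (consume 3 clay): clay=1 iron=5
After 7 (gather 1 iron): clay=1 iron=6
After 8 (gather 2 quartz): clay=1 iron=6 quartz=2

Answer: no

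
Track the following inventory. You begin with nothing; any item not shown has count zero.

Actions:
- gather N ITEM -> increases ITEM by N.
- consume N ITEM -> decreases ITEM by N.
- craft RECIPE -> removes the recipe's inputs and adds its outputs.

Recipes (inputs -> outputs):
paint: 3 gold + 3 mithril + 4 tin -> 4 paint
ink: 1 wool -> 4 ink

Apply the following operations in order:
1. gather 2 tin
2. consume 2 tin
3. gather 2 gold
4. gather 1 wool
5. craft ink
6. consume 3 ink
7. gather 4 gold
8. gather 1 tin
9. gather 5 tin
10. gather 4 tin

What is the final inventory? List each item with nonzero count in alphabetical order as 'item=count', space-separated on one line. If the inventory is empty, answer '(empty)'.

After 1 (gather 2 tin): tin=2
After 2 (consume 2 tin): (empty)
After 3 (gather 2 gold): gold=2
After 4 (gather 1 wool): gold=2 wool=1
After 5 (craft ink): gold=2 ink=4
After 6 (consume 3 ink): gold=2 ink=1
After 7 (gather 4 gold): gold=6 ink=1
After 8 (gather 1 tin): gold=6 ink=1 tin=1
After 9 (gather 5 tin): gold=6 ink=1 tin=6
After 10 (gather 4 tin): gold=6 ink=1 tin=10

Answer: gold=6 ink=1 tin=10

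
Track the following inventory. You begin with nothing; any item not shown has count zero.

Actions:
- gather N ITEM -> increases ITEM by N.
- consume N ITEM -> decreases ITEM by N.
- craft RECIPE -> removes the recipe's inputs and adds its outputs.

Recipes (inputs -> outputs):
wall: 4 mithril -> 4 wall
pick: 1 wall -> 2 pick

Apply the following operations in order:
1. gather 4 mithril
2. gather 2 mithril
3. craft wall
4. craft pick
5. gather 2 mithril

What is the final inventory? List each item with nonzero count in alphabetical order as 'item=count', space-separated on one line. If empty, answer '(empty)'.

Answer: mithril=4 pick=2 wall=3

Derivation:
After 1 (gather 4 mithril): mithril=4
After 2 (gather 2 mithril): mithril=6
After 3 (craft wall): mithril=2 wall=4
After 4 (craft pick): mithril=2 pick=2 wall=3
After 5 (gather 2 mithril): mithril=4 pick=2 wall=3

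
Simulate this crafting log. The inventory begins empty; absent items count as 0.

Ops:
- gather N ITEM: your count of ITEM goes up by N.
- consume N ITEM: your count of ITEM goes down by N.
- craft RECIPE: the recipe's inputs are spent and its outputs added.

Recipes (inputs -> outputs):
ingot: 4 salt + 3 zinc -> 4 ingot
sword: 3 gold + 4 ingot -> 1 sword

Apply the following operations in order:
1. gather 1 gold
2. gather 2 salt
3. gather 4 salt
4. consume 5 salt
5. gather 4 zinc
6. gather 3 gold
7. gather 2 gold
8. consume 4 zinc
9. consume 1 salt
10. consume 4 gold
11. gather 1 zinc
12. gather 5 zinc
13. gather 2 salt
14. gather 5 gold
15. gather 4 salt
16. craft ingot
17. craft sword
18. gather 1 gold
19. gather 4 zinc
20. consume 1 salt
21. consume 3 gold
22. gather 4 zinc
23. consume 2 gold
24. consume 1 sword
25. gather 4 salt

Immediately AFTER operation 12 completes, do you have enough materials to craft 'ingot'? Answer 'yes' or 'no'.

After 1 (gather 1 gold): gold=1
After 2 (gather 2 salt): gold=1 salt=2
After 3 (gather 4 salt): gold=1 salt=6
After 4 (consume 5 salt): gold=1 salt=1
After 5 (gather 4 zinc): gold=1 salt=1 zinc=4
After 6 (gather 3 gold): gold=4 salt=1 zinc=4
After 7 (gather 2 gold): gold=6 salt=1 zinc=4
After 8 (consume 4 zinc): gold=6 salt=1
After 9 (consume 1 salt): gold=6
After 10 (consume 4 gold): gold=2
After 11 (gather 1 zinc): gold=2 zinc=1
After 12 (gather 5 zinc): gold=2 zinc=6

Answer: no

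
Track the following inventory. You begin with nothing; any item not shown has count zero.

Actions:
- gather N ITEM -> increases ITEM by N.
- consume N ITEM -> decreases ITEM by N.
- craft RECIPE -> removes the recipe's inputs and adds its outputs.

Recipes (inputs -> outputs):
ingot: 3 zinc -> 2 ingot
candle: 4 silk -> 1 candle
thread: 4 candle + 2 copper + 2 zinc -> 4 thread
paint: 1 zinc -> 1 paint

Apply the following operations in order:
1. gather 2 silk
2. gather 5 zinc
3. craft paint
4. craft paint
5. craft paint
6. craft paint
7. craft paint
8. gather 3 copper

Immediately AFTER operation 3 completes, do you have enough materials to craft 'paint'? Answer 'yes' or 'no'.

After 1 (gather 2 silk): silk=2
After 2 (gather 5 zinc): silk=2 zinc=5
After 3 (craft paint): paint=1 silk=2 zinc=4

Answer: yes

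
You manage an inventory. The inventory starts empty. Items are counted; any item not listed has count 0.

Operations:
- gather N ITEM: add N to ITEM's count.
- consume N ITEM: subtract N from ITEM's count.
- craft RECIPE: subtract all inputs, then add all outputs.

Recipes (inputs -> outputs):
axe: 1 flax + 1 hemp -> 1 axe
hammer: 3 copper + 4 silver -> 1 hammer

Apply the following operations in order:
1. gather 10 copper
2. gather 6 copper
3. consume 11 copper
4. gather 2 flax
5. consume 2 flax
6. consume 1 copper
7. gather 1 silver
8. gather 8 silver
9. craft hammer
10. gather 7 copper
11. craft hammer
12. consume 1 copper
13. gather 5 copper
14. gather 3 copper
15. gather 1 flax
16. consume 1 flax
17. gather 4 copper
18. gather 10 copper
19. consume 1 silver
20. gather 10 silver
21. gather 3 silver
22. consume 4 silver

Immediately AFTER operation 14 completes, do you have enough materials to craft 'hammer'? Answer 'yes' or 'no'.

Answer: no

Derivation:
After 1 (gather 10 copper): copper=10
After 2 (gather 6 copper): copper=16
After 3 (consume 11 copper): copper=5
After 4 (gather 2 flax): copper=5 flax=2
After 5 (consume 2 flax): copper=5
After 6 (consume 1 copper): copper=4
After 7 (gather 1 silver): copper=4 silver=1
After 8 (gather 8 silver): copper=4 silver=9
After 9 (craft hammer): copper=1 hammer=1 silver=5
After 10 (gather 7 copper): copper=8 hammer=1 silver=5
After 11 (craft hammer): copper=5 hammer=2 silver=1
After 12 (consume 1 copper): copper=4 hammer=2 silver=1
After 13 (gather 5 copper): copper=9 hammer=2 silver=1
After 14 (gather 3 copper): copper=12 hammer=2 silver=1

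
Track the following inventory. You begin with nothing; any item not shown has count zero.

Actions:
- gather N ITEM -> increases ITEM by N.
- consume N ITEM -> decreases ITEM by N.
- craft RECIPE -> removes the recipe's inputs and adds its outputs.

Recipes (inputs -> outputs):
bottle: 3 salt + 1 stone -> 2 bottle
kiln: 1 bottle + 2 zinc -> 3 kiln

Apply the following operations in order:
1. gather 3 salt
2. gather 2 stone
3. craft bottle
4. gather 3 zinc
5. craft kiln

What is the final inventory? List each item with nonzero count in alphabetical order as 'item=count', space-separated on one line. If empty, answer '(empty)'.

After 1 (gather 3 salt): salt=3
After 2 (gather 2 stone): salt=3 stone=2
After 3 (craft bottle): bottle=2 stone=1
After 4 (gather 3 zinc): bottle=2 stone=1 zinc=3
After 5 (craft kiln): bottle=1 kiln=3 stone=1 zinc=1

Answer: bottle=1 kiln=3 stone=1 zinc=1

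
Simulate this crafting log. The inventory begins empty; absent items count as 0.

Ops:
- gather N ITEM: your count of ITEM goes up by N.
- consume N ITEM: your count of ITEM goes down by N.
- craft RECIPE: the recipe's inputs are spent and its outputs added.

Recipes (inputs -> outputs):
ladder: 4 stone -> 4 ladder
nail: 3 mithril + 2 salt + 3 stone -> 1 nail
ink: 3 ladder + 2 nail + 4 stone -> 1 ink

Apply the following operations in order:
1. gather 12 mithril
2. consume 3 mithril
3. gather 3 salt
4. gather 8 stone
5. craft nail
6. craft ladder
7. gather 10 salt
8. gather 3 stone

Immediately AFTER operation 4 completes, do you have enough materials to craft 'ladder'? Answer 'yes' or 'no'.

Answer: yes

Derivation:
After 1 (gather 12 mithril): mithril=12
After 2 (consume 3 mithril): mithril=9
After 3 (gather 3 salt): mithril=9 salt=3
After 4 (gather 8 stone): mithril=9 salt=3 stone=8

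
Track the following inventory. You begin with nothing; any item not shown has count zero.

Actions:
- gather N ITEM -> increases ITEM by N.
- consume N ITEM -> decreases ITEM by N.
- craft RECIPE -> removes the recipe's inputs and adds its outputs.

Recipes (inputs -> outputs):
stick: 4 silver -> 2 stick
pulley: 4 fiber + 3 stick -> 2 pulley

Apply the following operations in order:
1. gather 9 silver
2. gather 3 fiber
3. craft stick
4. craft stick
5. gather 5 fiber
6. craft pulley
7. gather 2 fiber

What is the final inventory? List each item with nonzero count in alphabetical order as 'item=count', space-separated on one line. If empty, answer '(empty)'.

After 1 (gather 9 silver): silver=9
After 2 (gather 3 fiber): fiber=3 silver=9
After 3 (craft stick): fiber=3 silver=5 stick=2
After 4 (craft stick): fiber=3 silver=1 stick=4
After 5 (gather 5 fiber): fiber=8 silver=1 stick=4
After 6 (craft pulley): fiber=4 pulley=2 silver=1 stick=1
After 7 (gather 2 fiber): fiber=6 pulley=2 silver=1 stick=1

Answer: fiber=6 pulley=2 silver=1 stick=1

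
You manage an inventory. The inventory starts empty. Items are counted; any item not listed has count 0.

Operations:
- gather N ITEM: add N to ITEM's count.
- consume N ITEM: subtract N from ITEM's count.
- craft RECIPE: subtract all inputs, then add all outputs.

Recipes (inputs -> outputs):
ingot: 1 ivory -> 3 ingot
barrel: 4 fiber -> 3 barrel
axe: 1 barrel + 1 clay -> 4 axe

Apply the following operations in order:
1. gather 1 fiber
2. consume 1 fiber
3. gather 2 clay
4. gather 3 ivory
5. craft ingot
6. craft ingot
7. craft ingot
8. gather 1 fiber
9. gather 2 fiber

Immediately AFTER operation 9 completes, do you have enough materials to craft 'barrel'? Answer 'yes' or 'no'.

After 1 (gather 1 fiber): fiber=1
After 2 (consume 1 fiber): (empty)
After 3 (gather 2 clay): clay=2
After 4 (gather 3 ivory): clay=2 ivory=3
After 5 (craft ingot): clay=2 ingot=3 ivory=2
After 6 (craft ingot): clay=2 ingot=6 ivory=1
After 7 (craft ingot): clay=2 ingot=9
After 8 (gather 1 fiber): clay=2 fiber=1 ingot=9
After 9 (gather 2 fiber): clay=2 fiber=3 ingot=9

Answer: no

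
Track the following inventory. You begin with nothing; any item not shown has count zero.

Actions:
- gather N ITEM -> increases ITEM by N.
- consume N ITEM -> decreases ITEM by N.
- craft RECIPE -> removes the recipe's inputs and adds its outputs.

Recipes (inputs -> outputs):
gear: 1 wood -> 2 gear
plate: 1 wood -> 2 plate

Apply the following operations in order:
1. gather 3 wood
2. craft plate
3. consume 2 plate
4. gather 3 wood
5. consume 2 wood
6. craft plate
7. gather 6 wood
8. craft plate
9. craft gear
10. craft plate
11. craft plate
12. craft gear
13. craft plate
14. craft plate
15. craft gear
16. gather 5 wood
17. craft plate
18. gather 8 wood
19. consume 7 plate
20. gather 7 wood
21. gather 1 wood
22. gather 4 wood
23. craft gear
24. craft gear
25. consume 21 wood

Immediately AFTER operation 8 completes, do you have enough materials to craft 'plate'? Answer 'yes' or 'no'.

Answer: yes

Derivation:
After 1 (gather 3 wood): wood=3
After 2 (craft plate): plate=2 wood=2
After 3 (consume 2 plate): wood=2
After 4 (gather 3 wood): wood=5
After 5 (consume 2 wood): wood=3
After 6 (craft plate): plate=2 wood=2
After 7 (gather 6 wood): plate=2 wood=8
After 8 (craft plate): plate=4 wood=7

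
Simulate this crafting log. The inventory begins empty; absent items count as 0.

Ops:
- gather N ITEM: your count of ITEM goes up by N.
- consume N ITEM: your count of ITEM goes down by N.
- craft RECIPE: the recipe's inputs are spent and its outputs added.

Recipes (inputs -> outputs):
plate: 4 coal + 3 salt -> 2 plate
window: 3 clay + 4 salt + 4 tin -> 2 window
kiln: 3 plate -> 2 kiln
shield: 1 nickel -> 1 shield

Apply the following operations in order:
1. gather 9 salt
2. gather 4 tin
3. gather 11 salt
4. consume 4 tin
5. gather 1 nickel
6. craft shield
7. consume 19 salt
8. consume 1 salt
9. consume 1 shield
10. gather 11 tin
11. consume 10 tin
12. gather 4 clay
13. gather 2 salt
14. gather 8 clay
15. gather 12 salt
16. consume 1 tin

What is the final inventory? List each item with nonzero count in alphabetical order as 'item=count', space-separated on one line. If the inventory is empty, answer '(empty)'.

After 1 (gather 9 salt): salt=9
After 2 (gather 4 tin): salt=9 tin=4
After 3 (gather 11 salt): salt=20 tin=4
After 4 (consume 4 tin): salt=20
After 5 (gather 1 nickel): nickel=1 salt=20
After 6 (craft shield): salt=20 shield=1
After 7 (consume 19 salt): salt=1 shield=1
After 8 (consume 1 salt): shield=1
After 9 (consume 1 shield): (empty)
After 10 (gather 11 tin): tin=11
After 11 (consume 10 tin): tin=1
After 12 (gather 4 clay): clay=4 tin=1
After 13 (gather 2 salt): clay=4 salt=2 tin=1
After 14 (gather 8 clay): clay=12 salt=2 tin=1
After 15 (gather 12 salt): clay=12 salt=14 tin=1
After 16 (consume 1 tin): clay=12 salt=14

Answer: clay=12 salt=14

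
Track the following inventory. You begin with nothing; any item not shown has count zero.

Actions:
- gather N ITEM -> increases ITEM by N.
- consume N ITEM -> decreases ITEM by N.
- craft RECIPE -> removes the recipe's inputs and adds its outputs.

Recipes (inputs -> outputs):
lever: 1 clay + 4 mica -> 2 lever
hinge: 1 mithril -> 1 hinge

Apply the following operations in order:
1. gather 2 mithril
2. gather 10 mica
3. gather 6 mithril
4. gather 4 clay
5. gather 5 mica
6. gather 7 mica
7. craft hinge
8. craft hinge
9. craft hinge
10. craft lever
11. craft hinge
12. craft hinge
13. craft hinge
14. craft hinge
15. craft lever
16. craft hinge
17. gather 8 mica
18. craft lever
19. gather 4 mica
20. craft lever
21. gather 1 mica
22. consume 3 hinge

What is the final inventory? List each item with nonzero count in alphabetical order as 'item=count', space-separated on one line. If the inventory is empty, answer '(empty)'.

Answer: hinge=5 lever=8 mica=19

Derivation:
After 1 (gather 2 mithril): mithril=2
After 2 (gather 10 mica): mica=10 mithril=2
After 3 (gather 6 mithril): mica=10 mithril=8
After 4 (gather 4 clay): clay=4 mica=10 mithril=8
After 5 (gather 5 mica): clay=4 mica=15 mithril=8
After 6 (gather 7 mica): clay=4 mica=22 mithril=8
After 7 (craft hinge): clay=4 hinge=1 mica=22 mithril=7
After 8 (craft hinge): clay=4 hinge=2 mica=22 mithril=6
After 9 (craft hinge): clay=4 hinge=3 mica=22 mithril=5
After 10 (craft lever): clay=3 hinge=3 lever=2 mica=18 mithril=5
After 11 (craft hinge): clay=3 hinge=4 lever=2 mica=18 mithril=4
After 12 (craft hinge): clay=3 hinge=5 lever=2 mica=18 mithril=3
After 13 (craft hinge): clay=3 hinge=6 lever=2 mica=18 mithril=2
After 14 (craft hinge): clay=3 hinge=7 lever=2 mica=18 mithril=1
After 15 (craft lever): clay=2 hinge=7 lever=4 mica=14 mithril=1
After 16 (craft hinge): clay=2 hinge=8 lever=4 mica=14
After 17 (gather 8 mica): clay=2 hinge=8 lever=4 mica=22
After 18 (craft lever): clay=1 hinge=8 lever=6 mica=18
After 19 (gather 4 mica): clay=1 hinge=8 lever=6 mica=22
After 20 (craft lever): hinge=8 lever=8 mica=18
After 21 (gather 1 mica): hinge=8 lever=8 mica=19
After 22 (consume 3 hinge): hinge=5 lever=8 mica=19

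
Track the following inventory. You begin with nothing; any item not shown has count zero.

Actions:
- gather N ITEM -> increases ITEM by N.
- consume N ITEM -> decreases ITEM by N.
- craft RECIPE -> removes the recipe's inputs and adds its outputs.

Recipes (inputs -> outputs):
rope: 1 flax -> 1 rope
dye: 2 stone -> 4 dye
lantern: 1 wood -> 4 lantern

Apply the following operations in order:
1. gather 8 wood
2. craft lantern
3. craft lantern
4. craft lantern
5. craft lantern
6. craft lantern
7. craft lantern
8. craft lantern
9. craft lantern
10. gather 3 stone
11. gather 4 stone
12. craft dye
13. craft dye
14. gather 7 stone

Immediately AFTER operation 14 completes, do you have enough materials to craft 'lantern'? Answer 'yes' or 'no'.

After 1 (gather 8 wood): wood=8
After 2 (craft lantern): lantern=4 wood=7
After 3 (craft lantern): lantern=8 wood=6
After 4 (craft lantern): lantern=12 wood=5
After 5 (craft lantern): lantern=16 wood=4
After 6 (craft lantern): lantern=20 wood=3
After 7 (craft lantern): lantern=24 wood=2
After 8 (craft lantern): lantern=28 wood=1
After 9 (craft lantern): lantern=32
After 10 (gather 3 stone): lantern=32 stone=3
After 11 (gather 4 stone): lantern=32 stone=7
After 12 (craft dye): dye=4 lantern=32 stone=5
After 13 (craft dye): dye=8 lantern=32 stone=3
After 14 (gather 7 stone): dye=8 lantern=32 stone=10

Answer: no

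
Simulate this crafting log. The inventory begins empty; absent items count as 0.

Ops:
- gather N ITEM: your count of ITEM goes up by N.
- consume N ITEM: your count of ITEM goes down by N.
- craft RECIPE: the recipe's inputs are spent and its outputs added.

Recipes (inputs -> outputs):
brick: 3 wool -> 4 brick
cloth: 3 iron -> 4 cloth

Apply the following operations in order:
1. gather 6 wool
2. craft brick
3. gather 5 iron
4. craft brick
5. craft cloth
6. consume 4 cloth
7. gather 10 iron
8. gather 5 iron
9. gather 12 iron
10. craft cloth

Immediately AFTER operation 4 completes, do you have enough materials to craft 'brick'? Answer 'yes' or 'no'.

Answer: no

Derivation:
After 1 (gather 6 wool): wool=6
After 2 (craft brick): brick=4 wool=3
After 3 (gather 5 iron): brick=4 iron=5 wool=3
After 4 (craft brick): brick=8 iron=5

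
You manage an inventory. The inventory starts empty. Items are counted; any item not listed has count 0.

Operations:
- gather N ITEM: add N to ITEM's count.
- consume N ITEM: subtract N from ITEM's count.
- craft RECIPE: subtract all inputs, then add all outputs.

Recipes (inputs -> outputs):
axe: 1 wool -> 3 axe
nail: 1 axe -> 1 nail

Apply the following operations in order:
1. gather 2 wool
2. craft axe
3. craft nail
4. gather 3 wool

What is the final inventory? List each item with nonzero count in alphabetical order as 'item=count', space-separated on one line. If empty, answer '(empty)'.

Answer: axe=2 nail=1 wool=4

Derivation:
After 1 (gather 2 wool): wool=2
After 2 (craft axe): axe=3 wool=1
After 3 (craft nail): axe=2 nail=1 wool=1
After 4 (gather 3 wool): axe=2 nail=1 wool=4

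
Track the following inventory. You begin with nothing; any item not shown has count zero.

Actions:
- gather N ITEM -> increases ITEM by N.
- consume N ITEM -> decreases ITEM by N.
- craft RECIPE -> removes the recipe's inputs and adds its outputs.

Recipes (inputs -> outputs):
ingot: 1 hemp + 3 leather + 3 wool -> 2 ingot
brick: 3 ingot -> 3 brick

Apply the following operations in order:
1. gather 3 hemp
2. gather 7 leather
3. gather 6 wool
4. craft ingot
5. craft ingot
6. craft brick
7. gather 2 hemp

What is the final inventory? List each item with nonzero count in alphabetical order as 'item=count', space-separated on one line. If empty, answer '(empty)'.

After 1 (gather 3 hemp): hemp=3
After 2 (gather 7 leather): hemp=3 leather=7
After 3 (gather 6 wool): hemp=3 leather=7 wool=6
After 4 (craft ingot): hemp=2 ingot=2 leather=4 wool=3
After 5 (craft ingot): hemp=1 ingot=4 leather=1
After 6 (craft brick): brick=3 hemp=1 ingot=1 leather=1
After 7 (gather 2 hemp): brick=3 hemp=3 ingot=1 leather=1

Answer: brick=3 hemp=3 ingot=1 leather=1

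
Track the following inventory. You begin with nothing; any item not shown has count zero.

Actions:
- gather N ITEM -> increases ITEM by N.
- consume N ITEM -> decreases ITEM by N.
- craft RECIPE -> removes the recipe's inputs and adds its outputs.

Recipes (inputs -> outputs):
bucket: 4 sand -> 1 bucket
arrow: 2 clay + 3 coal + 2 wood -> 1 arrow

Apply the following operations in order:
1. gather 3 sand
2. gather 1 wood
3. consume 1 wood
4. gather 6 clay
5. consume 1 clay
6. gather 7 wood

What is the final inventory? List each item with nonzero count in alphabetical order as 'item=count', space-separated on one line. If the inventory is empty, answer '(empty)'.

Answer: clay=5 sand=3 wood=7

Derivation:
After 1 (gather 3 sand): sand=3
After 2 (gather 1 wood): sand=3 wood=1
After 3 (consume 1 wood): sand=3
After 4 (gather 6 clay): clay=6 sand=3
After 5 (consume 1 clay): clay=5 sand=3
After 6 (gather 7 wood): clay=5 sand=3 wood=7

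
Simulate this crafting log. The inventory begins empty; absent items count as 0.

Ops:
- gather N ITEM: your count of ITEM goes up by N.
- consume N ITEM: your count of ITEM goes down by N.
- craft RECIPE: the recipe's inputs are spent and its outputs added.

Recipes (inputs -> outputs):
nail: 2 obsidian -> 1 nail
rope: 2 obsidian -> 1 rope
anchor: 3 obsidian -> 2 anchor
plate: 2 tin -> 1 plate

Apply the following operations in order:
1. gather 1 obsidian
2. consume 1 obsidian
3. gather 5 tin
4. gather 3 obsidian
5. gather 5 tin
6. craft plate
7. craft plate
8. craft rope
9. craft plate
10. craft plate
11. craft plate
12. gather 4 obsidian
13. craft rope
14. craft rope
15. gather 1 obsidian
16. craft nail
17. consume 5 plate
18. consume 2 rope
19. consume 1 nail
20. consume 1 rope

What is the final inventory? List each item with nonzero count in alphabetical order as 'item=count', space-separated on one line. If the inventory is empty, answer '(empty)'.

After 1 (gather 1 obsidian): obsidian=1
After 2 (consume 1 obsidian): (empty)
After 3 (gather 5 tin): tin=5
After 4 (gather 3 obsidian): obsidian=3 tin=5
After 5 (gather 5 tin): obsidian=3 tin=10
After 6 (craft plate): obsidian=3 plate=1 tin=8
After 7 (craft plate): obsidian=3 plate=2 tin=6
After 8 (craft rope): obsidian=1 plate=2 rope=1 tin=6
After 9 (craft plate): obsidian=1 plate=3 rope=1 tin=4
After 10 (craft plate): obsidian=1 plate=4 rope=1 tin=2
After 11 (craft plate): obsidian=1 plate=5 rope=1
After 12 (gather 4 obsidian): obsidian=5 plate=5 rope=1
After 13 (craft rope): obsidian=3 plate=5 rope=2
After 14 (craft rope): obsidian=1 plate=5 rope=3
After 15 (gather 1 obsidian): obsidian=2 plate=5 rope=3
After 16 (craft nail): nail=1 plate=5 rope=3
After 17 (consume 5 plate): nail=1 rope=3
After 18 (consume 2 rope): nail=1 rope=1
After 19 (consume 1 nail): rope=1
After 20 (consume 1 rope): (empty)

Answer: (empty)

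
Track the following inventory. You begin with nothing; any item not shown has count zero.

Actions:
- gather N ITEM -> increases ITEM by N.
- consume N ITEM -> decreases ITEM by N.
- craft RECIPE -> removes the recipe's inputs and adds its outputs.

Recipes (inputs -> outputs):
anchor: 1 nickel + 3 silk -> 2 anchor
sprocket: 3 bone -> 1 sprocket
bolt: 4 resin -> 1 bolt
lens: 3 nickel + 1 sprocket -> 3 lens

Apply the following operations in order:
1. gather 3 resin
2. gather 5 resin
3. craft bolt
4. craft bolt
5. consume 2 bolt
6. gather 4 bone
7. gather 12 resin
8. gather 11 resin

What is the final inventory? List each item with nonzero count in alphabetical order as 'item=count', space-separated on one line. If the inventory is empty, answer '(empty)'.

After 1 (gather 3 resin): resin=3
After 2 (gather 5 resin): resin=8
After 3 (craft bolt): bolt=1 resin=4
After 4 (craft bolt): bolt=2
After 5 (consume 2 bolt): (empty)
After 6 (gather 4 bone): bone=4
After 7 (gather 12 resin): bone=4 resin=12
After 8 (gather 11 resin): bone=4 resin=23

Answer: bone=4 resin=23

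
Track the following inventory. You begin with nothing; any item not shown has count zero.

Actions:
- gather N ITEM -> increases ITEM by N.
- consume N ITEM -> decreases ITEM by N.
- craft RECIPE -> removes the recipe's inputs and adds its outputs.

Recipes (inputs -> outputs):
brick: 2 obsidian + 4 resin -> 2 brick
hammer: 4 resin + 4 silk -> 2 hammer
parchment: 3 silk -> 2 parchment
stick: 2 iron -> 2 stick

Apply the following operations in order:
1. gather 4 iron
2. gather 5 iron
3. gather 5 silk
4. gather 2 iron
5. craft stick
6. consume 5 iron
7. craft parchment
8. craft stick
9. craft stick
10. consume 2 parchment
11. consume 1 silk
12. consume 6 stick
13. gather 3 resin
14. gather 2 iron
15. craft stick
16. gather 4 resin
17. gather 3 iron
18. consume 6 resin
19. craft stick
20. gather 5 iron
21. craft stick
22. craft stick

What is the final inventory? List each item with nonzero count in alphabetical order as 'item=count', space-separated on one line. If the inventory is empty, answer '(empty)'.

After 1 (gather 4 iron): iron=4
After 2 (gather 5 iron): iron=9
After 3 (gather 5 silk): iron=9 silk=5
After 4 (gather 2 iron): iron=11 silk=5
After 5 (craft stick): iron=9 silk=5 stick=2
After 6 (consume 5 iron): iron=4 silk=5 stick=2
After 7 (craft parchment): iron=4 parchment=2 silk=2 stick=2
After 8 (craft stick): iron=2 parchment=2 silk=2 stick=4
After 9 (craft stick): parchment=2 silk=2 stick=6
After 10 (consume 2 parchment): silk=2 stick=6
After 11 (consume 1 silk): silk=1 stick=6
After 12 (consume 6 stick): silk=1
After 13 (gather 3 resin): resin=3 silk=1
After 14 (gather 2 iron): iron=2 resin=3 silk=1
After 15 (craft stick): resin=3 silk=1 stick=2
After 16 (gather 4 resin): resin=7 silk=1 stick=2
After 17 (gather 3 iron): iron=3 resin=7 silk=1 stick=2
After 18 (consume 6 resin): iron=3 resin=1 silk=1 stick=2
After 19 (craft stick): iron=1 resin=1 silk=1 stick=4
After 20 (gather 5 iron): iron=6 resin=1 silk=1 stick=4
After 21 (craft stick): iron=4 resin=1 silk=1 stick=6
After 22 (craft stick): iron=2 resin=1 silk=1 stick=8

Answer: iron=2 resin=1 silk=1 stick=8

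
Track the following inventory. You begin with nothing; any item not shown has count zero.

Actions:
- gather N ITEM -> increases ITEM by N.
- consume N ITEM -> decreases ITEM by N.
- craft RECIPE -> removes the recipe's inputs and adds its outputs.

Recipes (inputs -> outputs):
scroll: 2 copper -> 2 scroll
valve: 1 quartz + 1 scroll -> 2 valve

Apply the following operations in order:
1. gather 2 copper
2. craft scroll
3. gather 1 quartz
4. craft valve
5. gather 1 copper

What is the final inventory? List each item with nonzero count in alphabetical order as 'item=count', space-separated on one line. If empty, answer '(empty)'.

Answer: copper=1 scroll=1 valve=2

Derivation:
After 1 (gather 2 copper): copper=2
After 2 (craft scroll): scroll=2
After 3 (gather 1 quartz): quartz=1 scroll=2
After 4 (craft valve): scroll=1 valve=2
After 5 (gather 1 copper): copper=1 scroll=1 valve=2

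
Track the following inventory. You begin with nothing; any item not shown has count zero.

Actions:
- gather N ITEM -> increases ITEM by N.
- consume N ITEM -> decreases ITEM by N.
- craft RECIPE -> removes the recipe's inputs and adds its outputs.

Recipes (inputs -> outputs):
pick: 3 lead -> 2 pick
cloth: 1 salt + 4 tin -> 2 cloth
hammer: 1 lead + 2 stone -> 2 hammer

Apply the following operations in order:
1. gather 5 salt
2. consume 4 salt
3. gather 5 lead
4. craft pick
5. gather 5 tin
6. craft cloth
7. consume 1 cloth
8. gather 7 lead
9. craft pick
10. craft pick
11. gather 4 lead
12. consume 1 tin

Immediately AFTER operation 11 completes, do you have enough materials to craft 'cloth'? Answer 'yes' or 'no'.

Answer: no

Derivation:
After 1 (gather 5 salt): salt=5
After 2 (consume 4 salt): salt=1
After 3 (gather 5 lead): lead=5 salt=1
After 4 (craft pick): lead=2 pick=2 salt=1
After 5 (gather 5 tin): lead=2 pick=2 salt=1 tin=5
After 6 (craft cloth): cloth=2 lead=2 pick=2 tin=1
After 7 (consume 1 cloth): cloth=1 lead=2 pick=2 tin=1
After 8 (gather 7 lead): cloth=1 lead=9 pick=2 tin=1
After 9 (craft pick): cloth=1 lead=6 pick=4 tin=1
After 10 (craft pick): cloth=1 lead=3 pick=6 tin=1
After 11 (gather 4 lead): cloth=1 lead=7 pick=6 tin=1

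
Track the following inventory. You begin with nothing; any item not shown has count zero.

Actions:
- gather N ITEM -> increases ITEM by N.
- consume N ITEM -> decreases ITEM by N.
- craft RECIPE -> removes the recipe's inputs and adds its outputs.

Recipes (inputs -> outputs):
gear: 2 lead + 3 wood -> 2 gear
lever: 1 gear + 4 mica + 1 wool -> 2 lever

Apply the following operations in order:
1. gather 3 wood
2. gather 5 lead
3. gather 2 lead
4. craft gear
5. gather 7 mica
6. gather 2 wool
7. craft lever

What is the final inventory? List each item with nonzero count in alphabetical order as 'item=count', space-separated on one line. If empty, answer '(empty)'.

After 1 (gather 3 wood): wood=3
After 2 (gather 5 lead): lead=5 wood=3
After 3 (gather 2 lead): lead=7 wood=3
After 4 (craft gear): gear=2 lead=5
After 5 (gather 7 mica): gear=2 lead=5 mica=7
After 6 (gather 2 wool): gear=2 lead=5 mica=7 wool=2
After 7 (craft lever): gear=1 lead=5 lever=2 mica=3 wool=1

Answer: gear=1 lead=5 lever=2 mica=3 wool=1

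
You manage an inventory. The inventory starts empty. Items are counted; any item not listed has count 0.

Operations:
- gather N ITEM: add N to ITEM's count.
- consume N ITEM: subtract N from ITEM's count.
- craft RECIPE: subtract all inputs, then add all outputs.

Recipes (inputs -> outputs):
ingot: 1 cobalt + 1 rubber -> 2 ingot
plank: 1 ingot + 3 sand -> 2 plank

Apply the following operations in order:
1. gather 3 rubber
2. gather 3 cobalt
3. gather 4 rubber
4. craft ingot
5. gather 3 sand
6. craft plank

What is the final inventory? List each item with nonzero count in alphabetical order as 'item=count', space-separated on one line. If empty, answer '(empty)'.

After 1 (gather 3 rubber): rubber=3
After 2 (gather 3 cobalt): cobalt=3 rubber=3
After 3 (gather 4 rubber): cobalt=3 rubber=7
After 4 (craft ingot): cobalt=2 ingot=2 rubber=6
After 5 (gather 3 sand): cobalt=2 ingot=2 rubber=6 sand=3
After 6 (craft plank): cobalt=2 ingot=1 plank=2 rubber=6

Answer: cobalt=2 ingot=1 plank=2 rubber=6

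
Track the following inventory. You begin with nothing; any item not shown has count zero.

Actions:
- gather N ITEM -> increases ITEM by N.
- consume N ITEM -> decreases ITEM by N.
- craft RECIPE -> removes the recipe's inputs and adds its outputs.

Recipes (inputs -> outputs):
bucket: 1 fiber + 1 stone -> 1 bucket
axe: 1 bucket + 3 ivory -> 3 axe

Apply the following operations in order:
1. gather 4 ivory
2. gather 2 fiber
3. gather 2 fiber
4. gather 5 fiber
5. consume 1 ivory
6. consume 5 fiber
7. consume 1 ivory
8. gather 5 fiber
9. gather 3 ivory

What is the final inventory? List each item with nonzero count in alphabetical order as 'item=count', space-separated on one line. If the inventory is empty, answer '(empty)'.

After 1 (gather 4 ivory): ivory=4
After 2 (gather 2 fiber): fiber=2 ivory=4
After 3 (gather 2 fiber): fiber=4 ivory=4
After 4 (gather 5 fiber): fiber=9 ivory=4
After 5 (consume 1 ivory): fiber=9 ivory=3
After 6 (consume 5 fiber): fiber=4 ivory=3
After 7 (consume 1 ivory): fiber=4 ivory=2
After 8 (gather 5 fiber): fiber=9 ivory=2
After 9 (gather 3 ivory): fiber=9 ivory=5

Answer: fiber=9 ivory=5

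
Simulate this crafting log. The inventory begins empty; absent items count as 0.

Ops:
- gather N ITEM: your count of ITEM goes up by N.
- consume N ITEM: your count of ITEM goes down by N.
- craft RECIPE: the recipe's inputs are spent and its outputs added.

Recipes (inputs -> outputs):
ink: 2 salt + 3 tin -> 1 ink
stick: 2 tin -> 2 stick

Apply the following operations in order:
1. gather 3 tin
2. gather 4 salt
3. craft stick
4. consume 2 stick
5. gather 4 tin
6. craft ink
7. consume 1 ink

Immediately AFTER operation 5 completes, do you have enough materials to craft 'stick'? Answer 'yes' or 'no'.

Answer: yes

Derivation:
After 1 (gather 3 tin): tin=3
After 2 (gather 4 salt): salt=4 tin=3
After 3 (craft stick): salt=4 stick=2 tin=1
After 4 (consume 2 stick): salt=4 tin=1
After 5 (gather 4 tin): salt=4 tin=5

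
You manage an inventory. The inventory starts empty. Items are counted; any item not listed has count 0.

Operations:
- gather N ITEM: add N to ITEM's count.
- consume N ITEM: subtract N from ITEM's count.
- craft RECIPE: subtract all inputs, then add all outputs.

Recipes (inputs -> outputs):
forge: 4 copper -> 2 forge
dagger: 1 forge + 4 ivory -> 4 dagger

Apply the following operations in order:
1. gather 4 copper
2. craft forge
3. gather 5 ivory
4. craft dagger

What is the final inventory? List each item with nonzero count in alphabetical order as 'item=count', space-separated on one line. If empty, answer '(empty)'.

After 1 (gather 4 copper): copper=4
After 2 (craft forge): forge=2
After 3 (gather 5 ivory): forge=2 ivory=5
After 4 (craft dagger): dagger=4 forge=1 ivory=1

Answer: dagger=4 forge=1 ivory=1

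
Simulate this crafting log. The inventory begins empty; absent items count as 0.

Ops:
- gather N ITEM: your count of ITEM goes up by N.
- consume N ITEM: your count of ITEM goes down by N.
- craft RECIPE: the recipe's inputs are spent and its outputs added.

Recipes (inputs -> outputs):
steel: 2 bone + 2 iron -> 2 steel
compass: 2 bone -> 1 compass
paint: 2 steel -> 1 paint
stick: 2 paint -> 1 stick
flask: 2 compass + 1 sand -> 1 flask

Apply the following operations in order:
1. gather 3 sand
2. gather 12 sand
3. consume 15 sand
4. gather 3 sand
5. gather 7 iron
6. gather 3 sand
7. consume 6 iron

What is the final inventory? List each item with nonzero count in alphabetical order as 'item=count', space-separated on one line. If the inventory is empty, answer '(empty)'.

After 1 (gather 3 sand): sand=3
After 2 (gather 12 sand): sand=15
After 3 (consume 15 sand): (empty)
After 4 (gather 3 sand): sand=3
After 5 (gather 7 iron): iron=7 sand=3
After 6 (gather 3 sand): iron=7 sand=6
After 7 (consume 6 iron): iron=1 sand=6

Answer: iron=1 sand=6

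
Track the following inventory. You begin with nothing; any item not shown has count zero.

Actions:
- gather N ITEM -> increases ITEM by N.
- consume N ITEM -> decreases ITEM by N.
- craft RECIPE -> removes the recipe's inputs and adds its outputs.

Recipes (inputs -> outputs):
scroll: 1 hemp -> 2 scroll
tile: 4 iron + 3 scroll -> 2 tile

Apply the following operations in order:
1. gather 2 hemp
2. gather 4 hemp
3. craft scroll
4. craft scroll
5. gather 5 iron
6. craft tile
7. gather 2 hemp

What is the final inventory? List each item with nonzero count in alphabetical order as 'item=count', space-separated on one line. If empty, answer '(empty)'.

Answer: hemp=6 iron=1 scroll=1 tile=2

Derivation:
After 1 (gather 2 hemp): hemp=2
After 2 (gather 4 hemp): hemp=6
After 3 (craft scroll): hemp=5 scroll=2
After 4 (craft scroll): hemp=4 scroll=4
After 5 (gather 5 iron): hemp=4 iron=5 scroll=4
After 6 (craft tile): hemp=4 iron=1 scroll=1 tile=2
After 7 (gather 2 hemp): hemp=6 iron=1 scroll=1 tile=2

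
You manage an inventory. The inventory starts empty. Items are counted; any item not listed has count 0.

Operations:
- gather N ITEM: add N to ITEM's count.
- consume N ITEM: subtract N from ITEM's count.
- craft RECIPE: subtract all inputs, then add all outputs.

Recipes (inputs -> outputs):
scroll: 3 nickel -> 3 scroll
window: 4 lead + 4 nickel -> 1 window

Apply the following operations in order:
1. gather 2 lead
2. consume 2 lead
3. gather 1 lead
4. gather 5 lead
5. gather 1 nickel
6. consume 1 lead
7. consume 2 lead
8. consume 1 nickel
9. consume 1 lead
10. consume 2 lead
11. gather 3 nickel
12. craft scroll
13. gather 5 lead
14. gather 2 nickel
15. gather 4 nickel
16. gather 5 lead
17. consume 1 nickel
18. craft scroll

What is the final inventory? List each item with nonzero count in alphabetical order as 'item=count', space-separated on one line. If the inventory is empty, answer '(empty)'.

After 1 (gather 2 lead): lead=2
After 2 (consume 2 lead): (empty)
After 3 (gather 1 lead): lead=1
After 4 (gather 5 lead): lead=6
After 5 (gather 1 nickel): lead=6 nickel=1
After 6 (consume 1 lead): lead=5 nickel=1
After 7 (consume 2 lead): lead=3 nickel=1
After 8 (consume 1 nickel): lead=3
After 9 (consume 1 lead): lead=2
After 10 (consume 2 lead): (empty)
After 11 (gather 3 nickel): nickel=3
After 12 (craft scroll): scroll=3
After 13 (gather 5 lead): lead=5 scroll=3
After 14 (gather 2 nickel): lead=5 nickel=2 scroll=3
After 15 (gather 4 nickel): lead=5 nickel=6 scroll=3
After 16 (gather 5 lead): lead=10 nickel=6 scroll=3
After 17 (consume 1 nickel): lead=10 nickel=5 scroll=3
After 18 (craft scroll): lead=10 nickel=2 scroll=6

Answer: lead=10 nickel=2 scroll=6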